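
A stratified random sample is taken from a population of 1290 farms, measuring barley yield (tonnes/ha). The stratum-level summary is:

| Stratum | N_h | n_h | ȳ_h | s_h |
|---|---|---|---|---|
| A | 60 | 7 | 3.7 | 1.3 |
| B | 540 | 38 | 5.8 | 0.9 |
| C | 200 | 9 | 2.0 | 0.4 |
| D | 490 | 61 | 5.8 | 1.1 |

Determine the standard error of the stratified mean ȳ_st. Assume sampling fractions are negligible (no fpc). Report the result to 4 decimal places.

SE(ȳ_st) ≈ 0.0869

V̂(ȳ_st) = Σ W_h² s_h²/n_h, with W_h = N_h/N and N = 1290:
  stratum A: (60/1290)²·1.3²/7 = 0.00052229
  stratum B: (540/1290)²·0.9²/38 = 0.00373516
  stratum C: (200/1290)²·0.4²/9 = 0.000427325
  stratum D: (490/1290)²·1.1²/61 = 0.00286199
V̂(ȳ_st) = 0.00754677
SE(ȳ_st) = √0.00754677 = 0.0868721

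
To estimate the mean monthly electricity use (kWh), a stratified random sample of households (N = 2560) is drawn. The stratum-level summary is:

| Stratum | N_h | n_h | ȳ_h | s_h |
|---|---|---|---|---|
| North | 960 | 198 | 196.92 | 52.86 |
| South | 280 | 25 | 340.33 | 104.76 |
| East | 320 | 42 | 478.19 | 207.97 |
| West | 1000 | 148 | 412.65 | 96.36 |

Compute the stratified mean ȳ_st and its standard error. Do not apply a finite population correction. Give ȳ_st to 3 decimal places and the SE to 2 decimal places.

ȳ_st ≈ 332.034, SE ≈ 5.74

ȳ_st = Σ W_h ȳ_h = (960·196.92 + 280·340.33 + 320·478.19 + 1000·412.65)/2560 = 332.03375
V̂(ȳ_st) = Σ W_h² s_h²/n_h, with W_h = N_h/N and N = 2560:
  stratum North: (960/2560)²·52.86²/198 = 1.9845
  stratum South: (280/2560)²·104.76²/25 = 5.25155
  stratum East: (320/2560)²·207.97²/42 = 16.0906
  stratum West: (1000/2560)²·96.36²/148 = 9.57309
V̂(ȳ_st) = 32.8997
SE(ȳ_st) = √32.8997 = 5.73583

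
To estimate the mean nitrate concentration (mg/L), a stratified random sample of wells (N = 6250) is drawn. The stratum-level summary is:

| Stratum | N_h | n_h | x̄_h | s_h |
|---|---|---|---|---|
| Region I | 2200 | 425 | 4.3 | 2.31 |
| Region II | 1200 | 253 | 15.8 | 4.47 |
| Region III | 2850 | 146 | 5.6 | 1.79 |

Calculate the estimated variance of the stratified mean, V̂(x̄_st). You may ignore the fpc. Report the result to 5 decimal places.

V̂(x̄_st) = Σ W_h² s_h²/n_h, with W_h = N_h/N and N = 6250:
  stratum Region I: (2200/6250)²·2.31²/425 = 0.00155568
  stratum Region II: (1200/6250)²·4.47²/253 = 0.00291137
  stratum Region III: (2850/6250)²·1.79²/146 = 0.00456334
V̂(x̄_st) = 0.00903039

V̂(x̄_st) ≈ 0.00903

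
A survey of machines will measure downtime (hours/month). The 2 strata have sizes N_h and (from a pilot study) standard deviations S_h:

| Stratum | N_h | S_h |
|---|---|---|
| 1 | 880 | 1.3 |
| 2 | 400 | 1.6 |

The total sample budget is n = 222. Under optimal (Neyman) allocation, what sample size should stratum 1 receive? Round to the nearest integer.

142

Neyman allocation: n_h = n · N_h S_h / Σ N_i S_i, with n = 222.
  stratum 1: N_h·S_h = 880·1.3 = 1144.00
  stratum 2: N_h·S_h = 400·1.6 = 640.00
Σ N_h S_h = 1784.00
n for stratum 1 = 222·1144.00/1784.00 = 142.359 → 142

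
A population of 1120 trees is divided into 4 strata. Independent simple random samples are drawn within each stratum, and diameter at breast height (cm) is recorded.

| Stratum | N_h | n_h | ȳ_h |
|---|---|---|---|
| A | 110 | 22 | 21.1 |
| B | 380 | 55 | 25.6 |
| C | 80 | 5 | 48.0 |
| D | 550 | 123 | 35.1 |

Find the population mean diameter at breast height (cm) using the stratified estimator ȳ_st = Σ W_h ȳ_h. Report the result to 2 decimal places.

N = Σ N_h = 1120. Stratum weights W_h = N_h/N.
ȳ_st = (110·21.1 + 380·25.6 + 80·48.0 + 550·35.1) / 1120 = 31.4232

ȳ_st ≈ 31.42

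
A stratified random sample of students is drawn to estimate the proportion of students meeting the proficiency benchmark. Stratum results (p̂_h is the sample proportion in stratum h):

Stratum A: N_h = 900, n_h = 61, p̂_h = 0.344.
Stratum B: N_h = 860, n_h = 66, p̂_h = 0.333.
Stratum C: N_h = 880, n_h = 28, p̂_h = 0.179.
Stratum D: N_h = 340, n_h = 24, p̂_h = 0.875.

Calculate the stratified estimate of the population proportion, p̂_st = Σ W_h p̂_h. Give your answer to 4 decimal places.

p̂_st ≈ 0.3527

N = 2980; stratum weights W_h = N_h/N.
p̂_st = Σ W_h p̂_h = (900·0.344 + 860·0.333 + 880·0.179 + 340·0.875)/2980 = 0.35268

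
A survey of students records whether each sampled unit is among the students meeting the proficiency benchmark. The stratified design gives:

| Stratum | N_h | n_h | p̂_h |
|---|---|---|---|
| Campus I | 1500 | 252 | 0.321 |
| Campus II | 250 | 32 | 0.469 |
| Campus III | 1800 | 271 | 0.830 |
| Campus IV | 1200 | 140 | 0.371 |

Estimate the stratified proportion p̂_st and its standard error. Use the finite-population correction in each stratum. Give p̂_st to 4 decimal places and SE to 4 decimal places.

p̂_st ≈ 0.5343, SE ≈ 0.0158

N = 4750; stratum weights W_h = N_h/N.
p̂_st = Σ W_h p̂_h = (1500·0.321 + 250·0.469 + 1800·0.830 + 1200·0.371)/4750 = 0.53431
V̂(p̂_st) = Σ W_h² (1 − n_h/N_h) p̂_h(1−p̂_h)/(n_h−1):
  stratum Campus I: (1500/4750)²·(1 − 252/1500)·0.321·0.679/251 = 7.20476e-05
  stratum Campus II: (250/4750)²·(1 − 32/250)·0.469·0.531/31 = 1.94051e-05
  stratum Campus III: (1800/4750)²·(1 − 271/1800)·0.830·0.170/270 = 6.37465e-05
  stratum Campus IV: (1200/4750)²·(1 − 140/1200)·0.371·0.629/139 = 9.46476e-05
V̂(p̂_st) = 0.000249847; SE = √V̂ = 0.0158065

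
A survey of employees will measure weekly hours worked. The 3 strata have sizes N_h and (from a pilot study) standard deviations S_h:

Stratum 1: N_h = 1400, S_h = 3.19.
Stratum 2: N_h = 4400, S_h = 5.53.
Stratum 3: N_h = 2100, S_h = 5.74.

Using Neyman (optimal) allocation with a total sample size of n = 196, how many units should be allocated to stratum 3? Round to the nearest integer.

Neyman allocation: n_h = n · N_h S_h / Σ N_i S_i, with n = 196.
  stratum 1: N_h·S_h = 1400·3.19 = 4466.00
  stratum 2: N_h·S_h = 4400·5.53 = 24332.00
  stratum 3: N_h·S_h = 2100·5.74 = 12054.00
Σ N_h S_h = 40852.00
n for stratum 3 = 196·12054.00/40852.00 = 57.833 → 58

58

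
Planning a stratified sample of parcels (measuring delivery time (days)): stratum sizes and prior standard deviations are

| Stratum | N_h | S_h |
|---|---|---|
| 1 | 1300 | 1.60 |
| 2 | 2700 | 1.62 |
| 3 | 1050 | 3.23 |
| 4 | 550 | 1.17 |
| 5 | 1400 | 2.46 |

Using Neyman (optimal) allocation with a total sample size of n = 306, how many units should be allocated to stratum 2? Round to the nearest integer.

96

Neyman allocation: n_h = n · N_h S_h / Σ N_i S_i, with n = 306.
  stratum 1: N_h·S_h = 1300·1.60 = 2080.00
  stratum 2: N_h·S_h = 2700·1.62 = 4374.00
  stratum 3: N_h·S_h = 1050·3.23 = 3391.50
  stratum 4: N_h·S_h = 550·1.17 = 643.50
  stratum 5: N_h·S_h = 1400·2.46 = 3444.00
Σ N_h S_h = 13933.00
n for stratum 2 = 306·4374.00/13933.00 = 96.063 → 96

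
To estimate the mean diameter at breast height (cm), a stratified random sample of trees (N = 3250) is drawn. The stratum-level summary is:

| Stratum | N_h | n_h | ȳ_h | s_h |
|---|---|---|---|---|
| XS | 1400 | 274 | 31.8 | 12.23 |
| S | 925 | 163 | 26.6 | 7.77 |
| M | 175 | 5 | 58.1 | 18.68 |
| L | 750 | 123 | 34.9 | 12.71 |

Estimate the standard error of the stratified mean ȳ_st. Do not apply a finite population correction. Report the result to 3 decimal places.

V̂(ȳ_st) = Σ W_h² s_h²/n_h, with W_h = N_h/N and N = 3250:
  stratum XS: (1400/3250)²·12.23²/274 = 0.101296
  stratum S: (925/3250)²·7.77²/163 = 0.0300034
  stratum M: (175/3250)²·18.68²/5 = 0.202345
  stratum L: (750/3250)²·12.71²/123 = 0.0699426
V̂(ȳ_st) = 0.403587
SE(ȳ_st) = √0.403587 = 0.635285

SE(ȳ_st) ≈ 0.635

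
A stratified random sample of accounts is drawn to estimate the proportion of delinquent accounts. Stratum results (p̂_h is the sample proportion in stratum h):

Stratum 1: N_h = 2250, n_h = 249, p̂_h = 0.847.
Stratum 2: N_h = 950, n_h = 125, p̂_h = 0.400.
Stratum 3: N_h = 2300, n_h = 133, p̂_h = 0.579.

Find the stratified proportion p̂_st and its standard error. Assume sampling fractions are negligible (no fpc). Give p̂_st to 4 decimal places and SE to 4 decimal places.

p̂_st ≈ 0.6577, SE ≈ 0.0216

N = 5500; stratum weights W_h = N_h/N.
p̂_st = Σ W_h p̂_h = (2250·0.847 + 950·0.400 + 2300·0.579)/5500 = 0.65772
V̂(p̂_st) = Σ W_h² p̂_h(1−p̂_h)/(n_h−1):
  stratum 1: (2250/5500)²·0.847·0.153/248 = 8.74506e-05
  stratum 2: (950/5500)²·0.400·0.600/124 = 5.77446e-05
  stratum 3: (2300/5500)²·0.579·0.421/132 = 0.000322936
V̂(p̂_st) = 0.000468132; SE = √V̂ = 0.0216363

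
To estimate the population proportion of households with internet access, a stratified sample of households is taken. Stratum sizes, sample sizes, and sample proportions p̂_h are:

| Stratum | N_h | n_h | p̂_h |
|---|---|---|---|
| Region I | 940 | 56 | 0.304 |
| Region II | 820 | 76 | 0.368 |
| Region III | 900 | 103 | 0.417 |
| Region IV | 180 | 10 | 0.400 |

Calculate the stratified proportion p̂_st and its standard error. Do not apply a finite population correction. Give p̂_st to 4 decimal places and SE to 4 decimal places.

p̂_st ≈ 0.3644, SE ≈ 0.0320

N = 2840; stratum weights W_h = N_h/N.
p̂_st = Σ W_h p̂_h = (940·0.304 + 820·0.368 + 900·0.417 + 180·0.400)/2840 = 0.36437
V̂(p̂_st) = Σ W_h² p̂_h(1−p̂_h)/(n_h−1):
  stratum Region I: (940/2840)²·0.304·0.696/55 = 0.000421443
  stratum Region II: (820/2840)²·0.368·0.632/75 = 0.00025852
  stratum Region III: (900/2840)²·0.417·0.583/102 = 0.000239361
  stratum Region IV: (180/2840)²·0.400·0.600/9 = 0.000107122
V̂(p̂_st) = 0.00102645; SE = √V̂ = 0.0320382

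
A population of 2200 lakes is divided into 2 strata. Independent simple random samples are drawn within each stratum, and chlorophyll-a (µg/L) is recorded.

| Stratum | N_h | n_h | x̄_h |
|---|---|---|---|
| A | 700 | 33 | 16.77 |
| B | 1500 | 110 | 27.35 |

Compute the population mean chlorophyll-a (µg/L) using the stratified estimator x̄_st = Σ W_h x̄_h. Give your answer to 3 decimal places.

N = Σ N_h = 2200. Stratum weights W_h = N_h/N.
x̄_st = (700·16.77 + 1500·27.35) / 2200 = 23.98364

x̄_st ≈ 23.984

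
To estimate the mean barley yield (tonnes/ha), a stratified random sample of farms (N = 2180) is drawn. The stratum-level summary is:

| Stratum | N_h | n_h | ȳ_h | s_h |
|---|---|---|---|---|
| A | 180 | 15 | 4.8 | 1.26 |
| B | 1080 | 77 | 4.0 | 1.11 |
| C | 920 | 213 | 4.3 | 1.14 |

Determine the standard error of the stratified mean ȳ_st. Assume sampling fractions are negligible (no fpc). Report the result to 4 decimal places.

SE(ȳ_st) ≈ 0.0757

V̂(ȳ_st) = Σ W_h² s_h²/n_h, with W_h = N_h/N and N = 2180:
  stratum A: (180/2180)²·1.26²/15 = 0.000721576
  stratum B: (1080/2180)²·1.11²/77 = 0.00392726
  stratum C: (920/2180)²·1.14²/213 = 0.00108666
V̂(ȳ_st) = 0.00573549
SE(ȳ_st) = √0.00573549 = 0.075733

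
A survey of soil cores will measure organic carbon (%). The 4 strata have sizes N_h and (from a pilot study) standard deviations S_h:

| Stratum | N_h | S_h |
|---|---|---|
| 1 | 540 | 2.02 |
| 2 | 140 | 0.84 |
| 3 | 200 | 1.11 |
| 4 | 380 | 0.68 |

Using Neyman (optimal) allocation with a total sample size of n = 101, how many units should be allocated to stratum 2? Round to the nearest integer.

7

Neyman allocation: n_h = n · N_h S_h / Σ N_i S_i, with n = 101.
  stratum 1: N_h·S_h = 540·2.02 = 1090.80
  stratum 2: N_h·S_h = 140·0.84 = 117.60
  stratum 3: N_h·S_h = 200·1.11 = 222.00
  stratum 4: N_h·S_h = 380·0.68 = 258.40
Σ N_h S_h = 1688.80
n for stratum 2 = 101·117.60/1688.80 = 7.033 → 7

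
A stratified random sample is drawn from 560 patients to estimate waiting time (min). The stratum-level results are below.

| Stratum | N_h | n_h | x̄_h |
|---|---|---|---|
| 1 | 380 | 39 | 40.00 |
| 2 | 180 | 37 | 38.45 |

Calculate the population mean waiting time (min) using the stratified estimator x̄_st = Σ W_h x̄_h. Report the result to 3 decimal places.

N = Σ N_h = 560. Stratum weights W_h = N_h/N.
x̄_st = (380·40.00 + 180·38.45) / 560 = 39.50179

x̄_st ≈ 39.502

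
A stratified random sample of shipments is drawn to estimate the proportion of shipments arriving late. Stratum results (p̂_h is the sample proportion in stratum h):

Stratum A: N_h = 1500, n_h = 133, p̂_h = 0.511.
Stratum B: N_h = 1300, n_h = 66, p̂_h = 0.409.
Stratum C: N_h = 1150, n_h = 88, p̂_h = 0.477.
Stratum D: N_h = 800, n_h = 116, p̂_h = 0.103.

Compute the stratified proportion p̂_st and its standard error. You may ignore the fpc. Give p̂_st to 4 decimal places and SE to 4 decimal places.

p̂_st ≈ 0.4061, SE ≈ 0.0257

N = 4750; stratum weights W_h = N_h/N.
p̂_st = Σ W_h p̂_h = (1500·0.511 + 1300·0.409 + 1150·0.477 + 800·0.103)/4750 = 0.40614
V̂(p̂_st) = Σ W_h² p̂_h(1−p̂_h)/(n_h−1):
  stratum A: (1500/4750)²·0.511·0.489/132 = 0.000188778
  stratum B: (1300/4750)²·0.409·0.591/65 = 0.000278546
  stratum C: (1150/4750)²·0.477·0.523/87 = 0.000168077
  stratum D: (800/4750)²·0.103·0.897/115 = 2.2789e-05
V̂(p̂_st) = 0.00065819; SE = √V̂ = 0.0256552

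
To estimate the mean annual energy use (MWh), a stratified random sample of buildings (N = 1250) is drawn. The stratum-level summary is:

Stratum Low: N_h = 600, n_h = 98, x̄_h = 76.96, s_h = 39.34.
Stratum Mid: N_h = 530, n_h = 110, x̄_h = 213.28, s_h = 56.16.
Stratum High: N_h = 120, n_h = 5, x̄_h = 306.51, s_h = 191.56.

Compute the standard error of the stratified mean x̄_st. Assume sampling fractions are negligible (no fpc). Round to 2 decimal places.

SE(x̄_st) ≈ 8.74

V̂(x̄_st) = Σ W_h² s_h²/n_h, with W_h = N_h/N and N = 1250:
  stratum Low: (600/1250)²·39.34²/98 = 3.63852
  stratum Mid: (530/1250)²·56.16²/110 = 5.15458
  stratum High: (120/1250)²·191.56²/5 = 67.6367
V̂(x̄_st) = 76.4298
SE(x̄_st) = √76.4298 = 8.74241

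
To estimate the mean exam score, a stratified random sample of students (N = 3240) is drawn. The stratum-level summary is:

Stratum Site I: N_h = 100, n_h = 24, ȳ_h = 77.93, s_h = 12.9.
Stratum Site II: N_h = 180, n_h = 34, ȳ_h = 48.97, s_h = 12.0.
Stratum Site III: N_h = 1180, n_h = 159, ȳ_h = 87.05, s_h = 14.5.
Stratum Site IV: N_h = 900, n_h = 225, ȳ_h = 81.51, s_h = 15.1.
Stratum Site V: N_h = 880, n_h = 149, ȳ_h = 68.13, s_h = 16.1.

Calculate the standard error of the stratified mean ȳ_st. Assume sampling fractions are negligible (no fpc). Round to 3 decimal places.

V̂(ȳ_st) = Σ W_h² s_h²/n_h, with W_h = N_h/N and N = 3240:
  stratum Site I: (100/3240)²·12.9²/24 = 0.00660508
  stratum Site II: (180/3240)²·12.0²/34 = 0.0130719
  stratum Site III: (1180/3240)²·14.5²/159 = 0.175393
  stratum Site IV: (900/3240)²·15.1²/225 = 0.0781927
  stratum Site V: (880/3240)²·16.1²/149 = 0.128334
V̂(ȳ_st) = 0.401597
SE(ȳ_st) = √0.401597 = 0.633717

SE(ȳ_st) ≈ 0.634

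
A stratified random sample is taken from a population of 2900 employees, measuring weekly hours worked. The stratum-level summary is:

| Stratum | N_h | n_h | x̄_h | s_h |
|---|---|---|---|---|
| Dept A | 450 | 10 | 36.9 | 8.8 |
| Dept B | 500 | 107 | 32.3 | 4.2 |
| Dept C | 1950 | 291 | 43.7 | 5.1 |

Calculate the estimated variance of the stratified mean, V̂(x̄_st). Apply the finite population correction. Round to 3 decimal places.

V̂(x̄_st) = Σ W_h² (1 − n_h/N_h) s_h²/n_h, with W_h = N_h/N and N = 2900:
  stratum Dept A: (450/2900)²·(1 − 10/450)·8.8²/10 = 0.18232
  stratum Dept B: (500/2900)²·(1 − 107/500)·4.2²/107 = 0.00385196
  stratum Dept C: (1950/2900)²·(1 − 291/1950)·5.1²/291 = 0.0343821
V̂(x̄_st) = 0.220554

V̂(x̄_st) ≈ 0.221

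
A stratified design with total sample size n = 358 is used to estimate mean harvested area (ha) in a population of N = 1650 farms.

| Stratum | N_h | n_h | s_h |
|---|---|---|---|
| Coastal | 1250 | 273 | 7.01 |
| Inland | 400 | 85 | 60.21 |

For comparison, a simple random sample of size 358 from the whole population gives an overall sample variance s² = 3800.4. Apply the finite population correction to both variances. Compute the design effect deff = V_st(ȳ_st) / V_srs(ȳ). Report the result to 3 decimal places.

V̂(ȳ_st) = Σ W_h² (1 − n_h/N_h) s_h²/n_h, with W_h = N_h/N and N = 1650:
  stratum Coastal: (1250/1650)²·(1 − 273/1250)·7.01²/273 = 0.080744
  stratum Inland: (400/1650)²·(1 − 85/400)·60.21²/85 = 1.97388
V_st = 2.05463
V_srs = (1 − 358/1650)·3800.4/358 = 8.31237
deff = V_st / V_srs = 2.05463/8.31237 = 0.2472

deff ≈ 0.247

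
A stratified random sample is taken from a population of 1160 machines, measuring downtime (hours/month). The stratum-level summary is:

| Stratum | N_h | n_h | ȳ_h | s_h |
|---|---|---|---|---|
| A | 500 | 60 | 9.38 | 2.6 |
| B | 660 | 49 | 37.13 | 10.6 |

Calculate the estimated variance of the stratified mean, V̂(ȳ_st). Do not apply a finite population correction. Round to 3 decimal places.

V̂(ȳ_st) = Σ W_h² s_h²/n_h, with W_h = N_h/N and N = 1160:
  stratum A: (500/1160)²·2.6²/60 = 0.0209324
  stratum B: (660/1160)²·10.6²/49 = 0.742314
V̂(ȳ_st) = 0.763246

V̂(ȳ_st) ≈ 0.763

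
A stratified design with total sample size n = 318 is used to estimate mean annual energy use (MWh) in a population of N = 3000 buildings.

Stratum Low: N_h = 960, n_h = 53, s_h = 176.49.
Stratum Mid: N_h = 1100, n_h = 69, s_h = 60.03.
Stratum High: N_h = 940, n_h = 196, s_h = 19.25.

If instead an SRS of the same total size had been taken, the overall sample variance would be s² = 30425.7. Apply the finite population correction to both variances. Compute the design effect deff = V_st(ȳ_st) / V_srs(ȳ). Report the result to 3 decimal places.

V̂(ȳ_st) = Σ W_h² (1 − n_h/N_h) s_h²/n_h, with W_h = N_h/N and N = 3000:
  stratum Low: (960/3000)²·(1 − 53/960)·176.49²/53 = 56.8591
  stratum Mid: (1100/3000)²·(1 − 69/1100)·60.03²/69 = 6.58107
  stratum High: (940/3000)²·(1 − 196/940)·19.25²/196 = 0.146914
V_st = 63.5871
V_srs = (1 − 318/3000)·30425.7/318 = 85.5364
deff = V_st / V_srs = 63.5871/85.5364 = 0.7434

deff ≈ 0.743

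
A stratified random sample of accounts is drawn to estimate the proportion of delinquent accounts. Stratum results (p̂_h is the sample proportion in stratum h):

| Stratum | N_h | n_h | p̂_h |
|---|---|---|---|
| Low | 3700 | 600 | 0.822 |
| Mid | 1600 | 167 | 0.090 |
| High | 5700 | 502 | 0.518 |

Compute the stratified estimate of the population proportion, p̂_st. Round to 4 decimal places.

N = 11000; stratum weights W_h = N_h/N.
p̂_st = Σ W_h p̂_h = (3700·0.822 + 1600·0.090 + 5700·0.518)/11000 = 0.55800

p̂_st ≈ 0.5580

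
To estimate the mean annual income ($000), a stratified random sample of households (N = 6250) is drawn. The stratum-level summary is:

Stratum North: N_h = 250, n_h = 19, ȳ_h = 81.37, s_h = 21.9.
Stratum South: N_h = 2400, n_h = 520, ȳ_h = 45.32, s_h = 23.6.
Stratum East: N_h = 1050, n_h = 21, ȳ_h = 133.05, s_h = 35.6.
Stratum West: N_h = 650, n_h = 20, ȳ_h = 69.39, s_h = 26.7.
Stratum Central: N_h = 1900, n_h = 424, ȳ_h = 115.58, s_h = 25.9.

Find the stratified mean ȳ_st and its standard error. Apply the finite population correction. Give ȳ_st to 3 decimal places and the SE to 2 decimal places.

ȳ_st ≈ 85.363, SE ≈ 1.52

ȳ_st = Σ W_h ȳ_h = (250·81.37 + 2400·45.32 + 1050·133.05 + 650·69.39 + 1900·115.58)/6250 = 85.36296
V̂(ȳ_st) = Σ W_h² (1 − n_h/N_h) s_h²/n_h, with W_h = N_h/N and N = 6250:
  stratum North: (250/6250)²·(1 − 19/250)·21.9²/19 = 0.0373187
  stratum South: (2400/6250)²·(1 − 520/2400)·23.6²/520 = 0.123717
  stratum East: (1050/6250)²·(1 − 21/1050)·35.6²/21 = 1.66927
  stratum West: (650/6250)²·(1 − 20/650)·26.7²/20 = 0.373668
  stratum Central: (1900/6250)²·(1 − 424/1900)·25.9²/424 = 0.113583
V̂(ȳ_st) = 2.31755
SE(ȳ_st) = √2.31755 = 1.52235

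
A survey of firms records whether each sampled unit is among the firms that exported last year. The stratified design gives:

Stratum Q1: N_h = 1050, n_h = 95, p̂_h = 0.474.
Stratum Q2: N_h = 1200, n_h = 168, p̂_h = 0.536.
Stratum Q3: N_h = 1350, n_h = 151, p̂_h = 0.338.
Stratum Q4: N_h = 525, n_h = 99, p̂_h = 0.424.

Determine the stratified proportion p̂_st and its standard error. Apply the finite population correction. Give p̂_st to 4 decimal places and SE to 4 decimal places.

N = 4125; stratum weights W_h = N_h/N.
p̂_st = Σ W_h p̂_h = (1050·0.474 + 1200·0.536 + 1350·0.338 + 525·0.424)/4125 = 0.44116
V̂(p̂_st) = Σ W_h² (1 − n_h/N_h) p̂_h(1−p̂_h)/(n_h−1):
  stratum Q1: (1050/4125)²·(1 − 95/1050)·0.474·0.526/94 = 0.000156308
  stratum Q2: (1200/4125)²·(1 − 168/1200)·0.536·0.464/167 = 0.000108388
  stratum Q3: (1350/4125)²·(1 − 151/1350)·0.338·0.662/150 = 0.000141902
  stratum Q4: (525/4125)²·(1 − 99/525)·0.424·0.576/98 = 3.27554e-05
V̂(p̂_st) = 0.000439353; SE = √V̂ = 0.0209607

p̂_st ≈ 0.4412, SE ≈ 0.0210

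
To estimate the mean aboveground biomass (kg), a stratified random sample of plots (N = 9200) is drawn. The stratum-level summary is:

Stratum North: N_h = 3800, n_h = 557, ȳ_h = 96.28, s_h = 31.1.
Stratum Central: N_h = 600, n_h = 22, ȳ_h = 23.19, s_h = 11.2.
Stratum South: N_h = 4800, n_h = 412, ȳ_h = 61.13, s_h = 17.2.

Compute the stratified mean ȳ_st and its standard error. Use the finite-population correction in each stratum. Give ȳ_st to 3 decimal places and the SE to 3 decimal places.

ȳ_st = Σ W_h ȳ_h = (3800·96.28 + 600·23.19 + 4800·61.13)/9200 = 73.17413
V̂(ȳ_st) = Σ W_h² (1 − n_h/N_h) s_h²/n_h, with W_h = N_h/N and N = 9200:
  stratum North: (3800/9200)²·(1 − 557/3800)·31.1²/557 = 0.252825
  stratum Central: (600/9200)²·(1 − 22/600)·11.2²/22 = 0.0233624
  stratum South: (4800/9200)²·(1 − 412/4800)·17.2²/412 = 0.178687
V̂(ȳ_st) = 0.454874
SE(ȳ_st) = √0.454874 = 0.674444

ȳ_st ≈ 73.174, SE ≈ 0.674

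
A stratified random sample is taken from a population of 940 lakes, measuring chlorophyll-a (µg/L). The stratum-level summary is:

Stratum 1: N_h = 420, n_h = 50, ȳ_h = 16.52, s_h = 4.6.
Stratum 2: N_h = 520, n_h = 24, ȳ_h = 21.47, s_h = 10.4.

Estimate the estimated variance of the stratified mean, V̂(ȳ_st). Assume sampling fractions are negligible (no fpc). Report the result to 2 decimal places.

V̂(ȳ_st) = Σ W_h² s_h²/n_h, with W_h = N_h/N and N = 940:
  stratum 1: (420/940)²·4.6²/50 = 0.0844867
  stratum 2: (520/940)²·10.4²/24 = 1.37913
V̂(ȳ_st) = 1.46362

V̂(ȳ_st) ≈ 1.46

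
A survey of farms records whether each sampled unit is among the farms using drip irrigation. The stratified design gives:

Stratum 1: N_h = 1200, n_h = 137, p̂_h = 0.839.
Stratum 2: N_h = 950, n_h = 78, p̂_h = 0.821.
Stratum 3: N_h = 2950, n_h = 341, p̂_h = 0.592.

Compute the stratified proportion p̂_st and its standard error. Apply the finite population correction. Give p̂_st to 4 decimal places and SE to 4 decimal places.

N = 5100; stratum weights W_h = N_h/N.
p̂_st = Σ W_h p̂_h = (1200·0.839 + 950·0.821 + 2950·0.592)/5100 = 0.69277
V̂(p̂_st) = Σ W_h² (1 − n_h/N_h) p̂_h(1−p̂_h)/(n_h−1):
  stratum 1: (1200/5100)²·(1 − 137/1200)·0.839·0.161/136 = 4.87106e-05
  stratum 2: (950/5100)²·(1 − 78/950)·0.821·0.179/77 = 6.07862e-05
  stratum 3: (2950/5100)²·(1 − 341/2950)·0.592·0.408/340 = 0.000210213
V̂(p̂_st) = 0.000319709; SE = √V̂ = 0.0178804

p̂_st ≈ 0.6928, SE ≈ 0.0179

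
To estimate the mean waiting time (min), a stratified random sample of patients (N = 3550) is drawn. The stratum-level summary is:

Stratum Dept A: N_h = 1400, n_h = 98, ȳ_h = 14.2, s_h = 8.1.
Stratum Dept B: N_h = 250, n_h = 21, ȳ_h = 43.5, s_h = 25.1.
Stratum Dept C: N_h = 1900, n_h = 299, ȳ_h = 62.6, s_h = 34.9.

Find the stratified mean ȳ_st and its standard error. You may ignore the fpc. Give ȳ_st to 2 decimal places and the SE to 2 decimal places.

ȳ_st ≈ 42.17, SE ≈ 1.19

ȳ_st = Σ W_h ȳ_h = (1400·14.2 + 250·43.5 + 1900·62.6)/3550 = 42.16761
V̂(ȳ_st) = Σ W_h² s_h²/n_h, with W_h = N_h/N and N = 3550:
  stratum Dept A: (1400/3550)²·8.1²/98 = 0.104122
  stratum Dept B: (250/3550)²·25.1²/21 = 0.148782
  stratum Dept C: (1900/3550)²·34.9²/299 = 1.16689
V̂(ȳ_st) = 1.4198
SE(ȳ_st) = √1.4198 = 1.19155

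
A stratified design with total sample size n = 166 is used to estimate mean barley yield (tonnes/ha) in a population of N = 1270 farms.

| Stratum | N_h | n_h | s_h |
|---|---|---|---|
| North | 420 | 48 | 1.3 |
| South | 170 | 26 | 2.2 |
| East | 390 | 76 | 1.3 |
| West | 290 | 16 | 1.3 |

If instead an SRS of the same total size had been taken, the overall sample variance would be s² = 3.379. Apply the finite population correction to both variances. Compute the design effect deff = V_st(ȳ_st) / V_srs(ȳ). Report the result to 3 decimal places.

V̂(ȳ_st) = Σ W_h² (1 − n_h/N_h) s_h²/n_h, with W_h = N_h/N and N = 1270:
  stratum North: (420/1270)²·(1 − 48/420)·1.3²/48 = 0.0034106
  stratum South: (170/1270)²·(1 − 26/170)·2.2²/26 = 0.00282537
  stratum East: (390/1270)²·(1 − 76/390)·1.3²/76 = 0.00168834
  stratum West: (290/1270)²·(1 − 16/290)·1.3²/16 = 0.00520365
V_st = 0.013128
V_srs = (1 − 166/1270)·3.379/166 = 0.0176948
deff = V_st / V_srs = 0.013128/0.0176948 = 0.7419

deff ≈ 0.742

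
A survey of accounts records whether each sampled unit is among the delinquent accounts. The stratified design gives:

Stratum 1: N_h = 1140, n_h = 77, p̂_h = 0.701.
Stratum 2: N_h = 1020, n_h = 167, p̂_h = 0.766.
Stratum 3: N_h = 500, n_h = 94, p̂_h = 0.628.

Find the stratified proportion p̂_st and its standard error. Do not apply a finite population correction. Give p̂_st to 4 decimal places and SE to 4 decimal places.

N = 2660; stratum weights W_h = N_h/N.
p̂_st = Σ W_h p̂_h = (1140·0.701 + 1020·0.766 + 500·0.628)/2660 = 0.71220
V̂(p̂_st) = Σ W_h² p̂_h(1−p̂_h)/(n_h−1):
  stratum 1: (1140/2660)²·0.701·0.299/76 = 0.00050655
  stratum 2: (1020/2660)²·0.766·0.234/166 = 0.000158772
  stratum 3: (500/2660)²·0.628·0.372/93 = 8.87557e-05
V̂(p̂_st) = 0.000754077; SE = √V̂ = 0.0274605

p̂_st ≈ 0.7122, SE ≈ 0.0275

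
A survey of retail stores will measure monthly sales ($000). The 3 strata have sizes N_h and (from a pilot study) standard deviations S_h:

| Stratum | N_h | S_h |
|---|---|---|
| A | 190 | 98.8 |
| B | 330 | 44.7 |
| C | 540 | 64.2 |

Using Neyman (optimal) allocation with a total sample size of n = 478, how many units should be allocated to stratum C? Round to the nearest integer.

243

Neyman allocation: n_h = n · N_h S_h / Σ N_i S_i, with n = 478.
  stratum A: N_h·S_h = 190·98.8 = 18772.00
  stratum B: N_h·S_h = 330·44.7 = 14751.00
  stratum C: N_h·S_h = 540·64.2 = 34668.00
Σ N_h S_h = 68191.00
n for stratum C = 478·34668.00/68191.00 = 243.013 → 243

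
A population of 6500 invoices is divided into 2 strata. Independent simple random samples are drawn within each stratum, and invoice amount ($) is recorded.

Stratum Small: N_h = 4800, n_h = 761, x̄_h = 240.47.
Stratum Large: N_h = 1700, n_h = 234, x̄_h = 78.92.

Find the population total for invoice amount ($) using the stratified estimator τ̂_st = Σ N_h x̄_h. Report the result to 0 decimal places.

τ̂_st = Σ N_h x̄_h = 4800·240.47 + 1700·78.92 = 1288420

τ̂_st ≈ 1288420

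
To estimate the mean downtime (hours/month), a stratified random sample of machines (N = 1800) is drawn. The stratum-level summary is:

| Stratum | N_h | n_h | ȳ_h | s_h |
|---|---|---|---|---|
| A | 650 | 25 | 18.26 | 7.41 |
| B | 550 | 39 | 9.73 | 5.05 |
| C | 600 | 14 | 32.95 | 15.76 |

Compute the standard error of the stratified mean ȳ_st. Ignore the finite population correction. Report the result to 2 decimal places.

V̂(ȳ_st) = Σ W_h² s_h²/n_h, with W_h = N_h/N and N = 1800:
  stratum A: (650/1800)²·7.41²/25 = 0.286403
  stratum B: (550/1800)²·5.05²/39 = 0.0610518
  stratum C: (600/1800)²·15.76²/14 = 1.97125
V̂(ȳ_st) = 2.31871
SE(ȳ_st) = √2.31871 = 1.52273

SE(ȳ_st) ≈ 1.52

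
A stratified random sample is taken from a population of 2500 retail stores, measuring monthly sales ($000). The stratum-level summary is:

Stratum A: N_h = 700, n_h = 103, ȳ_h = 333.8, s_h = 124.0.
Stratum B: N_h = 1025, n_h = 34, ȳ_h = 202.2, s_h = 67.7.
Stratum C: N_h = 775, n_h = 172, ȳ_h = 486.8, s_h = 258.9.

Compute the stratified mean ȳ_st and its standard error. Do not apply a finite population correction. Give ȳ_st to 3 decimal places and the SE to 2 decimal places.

ȳ_st = Σ W_h ȳ_h = (700·333.8 + 1025·202.2 + 775·486.8)/2500 = 327.27400
V̂(ȳ_st) = Σ W_h² s_h²/n_h, with W_h = N_h/N and N = 2500:
  stratum A: (700/2500)²·124.0²/103 = 11.7037
  stratum B: (1025/2500)²·67.7²/34 = 22.6603
  stratum C: (775/2500)²·258.9²/172 = 37.4506
V̂(ȳ_st) = 71.8146
SE(ȳ_st) = √71.8146 = 8.47435

ȳ_st ≈ 327.274, SE ≈ 8.47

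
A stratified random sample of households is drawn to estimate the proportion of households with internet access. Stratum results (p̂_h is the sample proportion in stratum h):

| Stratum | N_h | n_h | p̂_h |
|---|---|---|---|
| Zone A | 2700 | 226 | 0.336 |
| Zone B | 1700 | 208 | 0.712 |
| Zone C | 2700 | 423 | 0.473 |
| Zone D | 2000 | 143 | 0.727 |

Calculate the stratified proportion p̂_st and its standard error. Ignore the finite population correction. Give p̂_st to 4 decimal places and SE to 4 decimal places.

N = 9100; stratum weights W_h = N_h/N.
p̂_st = Σ W_h p̂_h = (2700·0.336 + 1700·0.712 + 2700·0.473 + 2000·0.727)/9100 = 0.53282
V̂(p̂_st) = Σ W_h² p̂_h(1−p̂_h)/(n_h−1):
  stratum Zone A: (2700/9100)²·0.336·0.664/225 = 8.7291e-05
  stratum Zone B: (1700/9100)²·0.712·0.288/207 = 3.45714e-05
  stratum Zone C: (2700/9100)²·0.473·0.527/422 = 5.20001e-05
  stratum Zone D: (2000/9100)²·0.727·0.273/142 = 6.75128e-05
V̂(p̂_st) = 0.000241375; SE = √V̂ = 0.0155363

p̂_st ≈ 0.5328, SE ≈ 0.0155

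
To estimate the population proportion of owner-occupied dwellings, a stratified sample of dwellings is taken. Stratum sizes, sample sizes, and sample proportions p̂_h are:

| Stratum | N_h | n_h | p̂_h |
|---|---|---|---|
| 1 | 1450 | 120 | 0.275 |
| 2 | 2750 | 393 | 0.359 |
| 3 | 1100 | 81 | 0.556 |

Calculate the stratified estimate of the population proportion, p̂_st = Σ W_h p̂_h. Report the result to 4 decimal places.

p̂_st ≈ 0.3769

N = 5300; stratum weights W_h = N_h/N.
p̂_st = Σ W_h p̂_h = (1450·0.275 + 2750·0.359 + 1100·0.556)/5300 = 0.37691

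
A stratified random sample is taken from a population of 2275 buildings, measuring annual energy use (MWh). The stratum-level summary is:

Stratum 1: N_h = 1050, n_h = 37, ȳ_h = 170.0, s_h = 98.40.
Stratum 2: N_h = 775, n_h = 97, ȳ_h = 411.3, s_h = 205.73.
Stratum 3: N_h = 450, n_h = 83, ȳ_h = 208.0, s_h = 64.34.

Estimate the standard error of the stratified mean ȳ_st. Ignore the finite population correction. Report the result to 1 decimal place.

V̂(ȳ_st) = Σ W_h² s_h²/n_h, with W_h = N_h/N and N = 2275:
  stratum 1: (1050/2275)²·98.40²/37 = 55.7448
  stratum 2: (775/2275)²·205.73²/97 = 50.6366
  stratum 3: (450/2275)²·64.34²/83 = 1.9514
V̂(ȳ_st) = 108.333
SE(ȳ_st) = √108.333 = 10.4083

SE(ȳ_st) ≈ 10.4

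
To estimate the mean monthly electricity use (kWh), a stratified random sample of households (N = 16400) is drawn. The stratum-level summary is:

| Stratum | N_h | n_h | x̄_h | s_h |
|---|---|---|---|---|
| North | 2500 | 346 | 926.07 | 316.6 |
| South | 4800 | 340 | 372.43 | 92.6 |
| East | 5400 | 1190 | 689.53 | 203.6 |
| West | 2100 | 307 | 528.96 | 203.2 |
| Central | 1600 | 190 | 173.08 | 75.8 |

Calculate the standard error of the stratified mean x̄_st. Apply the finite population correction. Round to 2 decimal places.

V̂(x̄_st) = Σ W_h² (1 − n_h/N_h) s_h²/n_h, with W_h = N_h/N and N = 16400:
  stratum North: (2500/16400)²·(1 − 346/2500)·316.6²/346 = 5.80021
  stratum South: (4800/16400)²·(1 − 340/4800)·92.6²/340 = 2.00739
  stratum East: (5400/16400)²·(1 − 1190/5400)·203.6²/1190 = 2.9444
  stratum West: (2100/16400)²·(1 − 307/2100)·203.2²/307 = 1.88287
  stratum Central: (1600/16400)²·(1 − 190/1600)·75.8²/190 = 0.253651
V̂(x̄_st) = 12.8885
SE(x̄_st) = √12.8885 = 3.59006

SE(x̄_st) ≈ 3.59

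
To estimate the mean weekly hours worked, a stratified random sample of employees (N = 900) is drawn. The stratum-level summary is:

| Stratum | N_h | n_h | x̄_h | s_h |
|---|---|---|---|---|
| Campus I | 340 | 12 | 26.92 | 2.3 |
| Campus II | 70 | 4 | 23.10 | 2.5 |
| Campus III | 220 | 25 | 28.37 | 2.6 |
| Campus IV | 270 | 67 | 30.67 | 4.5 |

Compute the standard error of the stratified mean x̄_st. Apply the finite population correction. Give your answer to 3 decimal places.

SE(x̄_st) ≈ 0.323

V̂(x̄_st) = Σ W_h² (1 − n_h/N_h) s_h²/n_h, with W_h = N_h/N and N = 900:
  stratum Campus I: (340/900)²·(1 − 12/340)·2.3²/12 = 0.0606935
  stratum Campus II: (70/900)²·(1 − 4/70)·2.5²/4 = 0.00891204
  stratum Campus III: (220/900)²·(1 − 25/220)·2.6²/25 = 0.0143212
  stratum Campus IV: (270/900)²·(1 − 67/270)·4.5²/67 = 0.0204515
V̂(x̄_st) = 0.104378
SE(x̄_st) = √0.104378 = 0.323076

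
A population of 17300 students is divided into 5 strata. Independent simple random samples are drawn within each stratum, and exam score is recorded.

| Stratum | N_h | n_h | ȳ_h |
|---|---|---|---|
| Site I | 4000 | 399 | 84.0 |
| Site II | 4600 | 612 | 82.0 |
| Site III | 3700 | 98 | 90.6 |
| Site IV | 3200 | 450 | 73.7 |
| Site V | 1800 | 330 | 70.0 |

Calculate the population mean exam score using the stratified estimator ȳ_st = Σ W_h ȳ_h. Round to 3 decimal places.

ȳ_st ≈ 81.518

N = Σ N_h = 17300. Stratum weights W_h = N_h/N.
ȳ_st = (4000·84.0 + 4600·82.0 + 3700·90.6 + 3200·73.7 + 1800·70.0) / 17300 = 81.51792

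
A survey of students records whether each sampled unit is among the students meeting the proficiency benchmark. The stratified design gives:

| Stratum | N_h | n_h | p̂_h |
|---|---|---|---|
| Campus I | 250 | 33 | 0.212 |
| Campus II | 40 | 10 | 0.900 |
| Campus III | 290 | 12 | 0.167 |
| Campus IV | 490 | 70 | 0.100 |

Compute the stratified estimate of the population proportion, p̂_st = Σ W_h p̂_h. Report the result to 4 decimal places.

p̂_st ≈ 0.1742

N = 1070; stratum weights W_h = N_h/N.
p̂_st = Σ W_h p̂_h = (250·0.212 + 40·0.900 + 290·0.167 + 490·0.100)/1070 = 0.17423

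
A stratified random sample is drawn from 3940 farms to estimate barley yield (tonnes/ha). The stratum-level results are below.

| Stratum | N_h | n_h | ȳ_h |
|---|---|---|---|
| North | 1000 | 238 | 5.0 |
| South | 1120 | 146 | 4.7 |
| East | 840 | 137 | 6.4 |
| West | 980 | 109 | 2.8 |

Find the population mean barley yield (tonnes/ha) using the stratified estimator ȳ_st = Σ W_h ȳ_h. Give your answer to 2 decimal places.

ȳ_st ≈ 4.67

N = Σ N_h = 3940. Stratum weights W_h = N_h/N.
ȳ_st = (1000·5.0 + 1120·4.7 + 840·6.4 + 980·2.8) / 3940 = 4.6660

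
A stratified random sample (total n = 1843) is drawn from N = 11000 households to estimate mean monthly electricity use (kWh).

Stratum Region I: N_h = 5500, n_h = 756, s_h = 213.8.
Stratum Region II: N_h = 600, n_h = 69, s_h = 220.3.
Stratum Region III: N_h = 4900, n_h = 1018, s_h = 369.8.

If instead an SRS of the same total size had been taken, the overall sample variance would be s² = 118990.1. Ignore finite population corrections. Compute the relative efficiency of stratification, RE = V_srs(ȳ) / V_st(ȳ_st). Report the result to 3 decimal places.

RE ≈ 1.472

V̂(ȳ_st) = Σ W_h² s_h²/n_h, with W_h = N_h/N and N = 11000:
  stratum Region I: (5500/11000)²·213.8²/756 = 15.1159
  stratum Region II: (600/11000)²·220.3²/69 = 2.09265
  stratum Region III: (4900/11000)²·369.8²/1018 = 26.6559
V_st = 43.8644
V_srs = s²/n = 118990.1/1843 = 64.5633
Relative efficiency = V_srs / V_st = 64.5633/43.8644 = 1.4719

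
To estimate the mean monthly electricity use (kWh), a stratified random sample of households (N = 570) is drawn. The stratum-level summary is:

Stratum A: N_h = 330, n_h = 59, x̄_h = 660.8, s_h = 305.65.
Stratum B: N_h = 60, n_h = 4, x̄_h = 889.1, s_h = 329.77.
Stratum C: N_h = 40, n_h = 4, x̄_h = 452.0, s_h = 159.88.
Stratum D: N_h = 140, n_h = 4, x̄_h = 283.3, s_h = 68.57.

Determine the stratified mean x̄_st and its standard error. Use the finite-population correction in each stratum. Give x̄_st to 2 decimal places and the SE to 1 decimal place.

x̄_st = Σ W_h x̄_h = (330·660.8 + 60·889.1 + 40·452.0 + 140·283.3)/570 = 577.45965
V̂(x̄_st) = Σ W_h² (1 − n_h/N_h) s_h²/n_h, with W_h = N_h/N and N = 570:
  stratum A: (330/570)²·(1 − 59/330)·305.65²/59 = 435.843
  stratum B: (60/570)²·(1 − 4/60)·329.77²/4 = 281.159
  stratum C: (40/570)²·(1 − 4/40)·159.88²/4 = 28.3231
  stratum D: (140/570)²·(1 − 4/140)·68.57²/4 = 68.8851
V̂(x̄_st) = 814.21
SE(x̄_st) = √814.21 = 28.5344

x̄_st ≈ 577.46, SE ≈ 28.5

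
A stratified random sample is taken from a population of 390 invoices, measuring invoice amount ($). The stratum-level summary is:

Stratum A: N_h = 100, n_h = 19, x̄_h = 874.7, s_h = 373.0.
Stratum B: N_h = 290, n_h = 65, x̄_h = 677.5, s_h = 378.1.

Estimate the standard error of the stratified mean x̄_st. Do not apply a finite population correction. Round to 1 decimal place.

SE(x̄_st) ≈ 41.2

V̂(x̄_st) = Σ W_h² s_h²/n_h, with W_h = N_h/N and N = 390:
  stratum A: (100/390)²·373.0²/19 = 481.432
  stratum B: (290/390)²·378.1²/65 = 1216.09
V̂(x̄_st) = 1697.52
SE(x̄_st) = √1697.52 = 41.201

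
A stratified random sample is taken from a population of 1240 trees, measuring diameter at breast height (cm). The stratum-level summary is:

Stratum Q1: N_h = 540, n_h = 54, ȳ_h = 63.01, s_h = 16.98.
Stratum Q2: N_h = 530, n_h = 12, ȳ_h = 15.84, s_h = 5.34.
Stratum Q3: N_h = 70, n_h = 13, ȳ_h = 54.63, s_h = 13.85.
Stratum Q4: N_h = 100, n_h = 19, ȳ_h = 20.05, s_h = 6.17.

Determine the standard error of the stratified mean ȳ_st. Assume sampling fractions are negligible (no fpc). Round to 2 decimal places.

V̂(ȳ_st) = Σ W_h² s_h²/n_h, with W_h = N_h/N and N = 1240:
  stratum Q1: (540/1240)²·16.98²/54 = 1.01257
  stratum Q2: (530/1240)²·5.34²/12 = 0.43412
  stratum Q3: (70/1240)²·13.85²/13 = 0.0470228
  stratum Q4: (100/1240)²·6.17²/19 = 0.0130309
V̂(ȳ_st) = 1.50675
SE(ȳ_st) = √1.50675 = 1.2275

SE(ȳ_st) ≈ 1.23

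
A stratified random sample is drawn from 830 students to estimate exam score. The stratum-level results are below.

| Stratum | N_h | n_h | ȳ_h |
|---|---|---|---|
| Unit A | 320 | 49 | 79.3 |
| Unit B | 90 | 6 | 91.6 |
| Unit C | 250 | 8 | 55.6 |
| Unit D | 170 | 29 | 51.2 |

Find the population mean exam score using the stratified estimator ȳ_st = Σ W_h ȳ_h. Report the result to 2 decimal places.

N = Σ N_h = 830. Stratum weights W_h = N_h/N.
ȳ_st = (320·79.3 + 90·91.6 + 250·55.6 + 170·51.2) / 830 = 67.7398

ȳ_st ≈ 67.74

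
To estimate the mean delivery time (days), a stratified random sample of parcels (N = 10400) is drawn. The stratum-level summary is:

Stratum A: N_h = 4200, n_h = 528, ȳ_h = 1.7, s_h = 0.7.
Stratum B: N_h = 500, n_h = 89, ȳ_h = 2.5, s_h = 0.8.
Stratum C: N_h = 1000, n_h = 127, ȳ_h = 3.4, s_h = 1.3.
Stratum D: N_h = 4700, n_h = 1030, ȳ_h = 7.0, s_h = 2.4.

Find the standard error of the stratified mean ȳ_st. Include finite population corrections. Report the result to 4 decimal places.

V̂(ȳ_st) = Σ W_h² (1 − n_h/N_h) s_h²/n_h, with W_h = N_h/N and N = 10400:
  stratum A: (4200/10400)²·(1 − 528/4200)·0.7²/528 = 0.000132327
  stratum B: (500/10400)²·(1 − 89/500)·0.8²/89 = 1.36627e-05
  stratum C: (1000/10400)²·(1 − 127/1000)·1.3²/127 = 0.000107406
  stratum D: (4700/10400)²·(1 − 1030/4700)·2.4²/1030 = 0.000891831
V̂(ȳ_st) = 0.00114523
SE(ȳ_st) = √0.00114523 = 0.0338412

SE(ȳ_st) ≈ 0.0338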